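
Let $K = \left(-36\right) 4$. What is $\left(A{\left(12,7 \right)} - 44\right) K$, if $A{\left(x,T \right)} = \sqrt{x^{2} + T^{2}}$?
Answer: $6336 - 144 \sqrt{193} \approx 4335.5$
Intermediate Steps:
$K = -144$
$A{\left(x,T \right)} = \sqrt{T^{2} + x^{2}}$
$\left(A{\left(12,7 \right)} - 44\right) K = \left(\sqrt{7^{2} + 12^{2}} - 44\right) \left(-144\right) = \left(\sqrt{49 + 144} - 44\right) \left(-144\right) = \left(\sqrt{193} - 44\right) \left(-144\right) = \left(-44 + \sqrt{193}\right) \left(-144\right) = 6336 - 144 \sqrt{193}$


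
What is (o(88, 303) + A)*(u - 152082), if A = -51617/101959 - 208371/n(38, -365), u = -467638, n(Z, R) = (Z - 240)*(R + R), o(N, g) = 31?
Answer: -13547833917666766/751743707 ≈ -1.8022e+7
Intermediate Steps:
n(Z, R) = 2*R*(-240 + Z) (n(Z, R) = (-240 + Z)*(2*R) = 2*R*(-240 + Z))
A = -28856741609/15034874140 (A = -51617/101959 - 208371*(-1/(730*(-240 + 38))) = -51617*1/101959 - 208371/(2*(-365)*(-202)) = -51617/101959 - 208371/147460 = -28856741609/15034874140 ≈ -1.9193)
(o(88, 303) + A)*(u - 152082) = (31 - 28856741609/15034874140)*(-467638 - 152082) = (437224356731/15034874140)*(-619720) = -13547833917666766/751743707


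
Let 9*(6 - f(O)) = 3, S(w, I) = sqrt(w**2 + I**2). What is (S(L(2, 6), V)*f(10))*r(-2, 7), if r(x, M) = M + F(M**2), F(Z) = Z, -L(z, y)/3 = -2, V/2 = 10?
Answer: 1904*sqrt(109)/3 ≈ 6626.1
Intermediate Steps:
V = 20 (V = 2*10 = 20)
L(z, y) = 6 (L(z, y) = -3*(-2) = 6)
S(w, I) = sqrt(I**2 + w**2)
f(O) = 17/3 (f(O) = 6 - 1/9*3 = 6 - 1/3 = 17/3)
r(x, M) = M + M**2
(S(L(2, 6), V)*f(10))*r(-2, 7) = (sqrt(20**2 + 6**2)*(17/3))*(7*(1 + 7)) = (sqrt(400 + 36)*(17/3))*(7*8) = (sqrt(436)*(17/3))*56 = ((2*sqrt(109))*(17/3))*56 = (34*sqrt(109)/3)*56 = 1904*sqrt(109)/3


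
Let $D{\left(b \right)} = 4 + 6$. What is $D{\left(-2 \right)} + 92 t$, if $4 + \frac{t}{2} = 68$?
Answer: $11786$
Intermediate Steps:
$D{\left(b \right)} = 10$
$t = 128$ ($t = -8 + 2 \cdot 68 = -8 + 136 = 128$)
$D{\left(-2 \right)} + 92 t = 10 + 92 \cdot 128 = 10 + 11776 = 11786$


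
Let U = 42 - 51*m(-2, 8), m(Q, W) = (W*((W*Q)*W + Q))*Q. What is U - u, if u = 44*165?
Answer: -113298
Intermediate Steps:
u = 7260
m(Q, W) = Q*W*(Q + Q*W²) (m(Q, W) = (W*((Q*W)*W + Q))*Q = (W*(Q*W² + Q))*Q = (W*(Q + Q*W²))*Q = Q*W*(Q + Q*W²))
U = -106038 (U = 42 - 408*(-2)²*(1 + 8²) = 42 - 408*4*(1 + 64) = 42 - 408*4*65 = 42 - 51*2080 = 42 - 106080 = -106038)
U - u = -106038 - 1*7260 = -106038 - 7260 = -113298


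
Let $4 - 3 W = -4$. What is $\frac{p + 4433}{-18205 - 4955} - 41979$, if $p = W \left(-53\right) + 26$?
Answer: $- \frac{2916713873}{69480} \approx -41979.0$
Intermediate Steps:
$W = \frac{8}{3}$ ($W = \frac{4}{3} - - \frac{4}{3} = \frac{4}{3} + \frac{4}{3} = \frac{8}{3} \approx 2.6667$)
$p = - \frac{346}{3}$ ($p = \frac{8}{3} \left(-53\right) + 26 = - \frac{424}{3} + 26 = - \frac{346}{3} \approx -115.33$)
$\frac{p + 4433}{-18205 - 4955} - 41979 = \frac{- \frac{346}{3} + 4433}{-18205 - 4955} - 41979 = \frac{12953}{3 \left(-23160\right)} - 41979 = \frac{12953}{3} \left(- \frac{1}{23160}\right) - 41979 = - \frac{12953}{69480} - 41979 = - \frac{2916713873}{69480}$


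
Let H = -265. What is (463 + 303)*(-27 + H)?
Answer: -223672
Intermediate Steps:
(463 + 303)*(-27 + H) = (463 + 303)*(-27 - 265) = 766*(-292) = -223672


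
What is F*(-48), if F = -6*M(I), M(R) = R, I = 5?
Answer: 1440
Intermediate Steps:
F = -30 (F = -6*5 = -30)
F*(-48) = -30*(-48) = 1440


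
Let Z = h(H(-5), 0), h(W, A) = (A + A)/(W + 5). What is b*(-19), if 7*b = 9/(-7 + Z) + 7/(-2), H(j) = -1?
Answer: 1273/98 ≈ 12.990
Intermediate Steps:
h(W, A) = 2*A/(5 + W) (h(W, A) = (2*A)/(5 + W) = 2*A/(5 + W))
Z = 0 (Z = 2*0/(5 - 1) = 2*0/4 = 2*0*(¼) = 0)
b = -67/98 (b = (9/(-7 + 0) + 7/(-2))/7 = (9/(-7) + 7*(-½))/7 = (9*(-⅐) - 7/2)/7 = (-9/7 - 7/2)/7 = (⅐)*(-67/14) = -67/98 ≈ -0.68367)
b*(-19) = -67/98*(-19) = 1273/98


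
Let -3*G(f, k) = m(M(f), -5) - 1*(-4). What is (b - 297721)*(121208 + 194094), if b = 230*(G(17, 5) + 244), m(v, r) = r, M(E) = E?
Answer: -228459316046/3 ≈ -7.6153e+10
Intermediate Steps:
G(f, k) = ⅓ (G(f, k) = -(-5 - 1*(-4))/3 = -(-5 + 4)/3 = -⅓*(-1) = ⅓)
b = 168590/3 (b = 230*(⅓ + 244) = 230*(733/3) = 168590/3 ≈ 56197.)
(b - 297721)*(121208 + 194094) = (168590/3 - 297721)*(121208 + 194094) = -724573/3*315302 = -228459316046/3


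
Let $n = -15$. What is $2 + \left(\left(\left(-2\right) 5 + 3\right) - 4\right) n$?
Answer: $167$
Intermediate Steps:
$2 + \left(\left(\left(-2\right) 5 + 3\right) - 4\right) n = 2 + \left(\left(\left(-2\right) 5 + 3\right) - 4\right) \left(-15\right) = 2 + \left(\left(-10 + 3\right) - 4\right) \left(-15\right) = 2 + \left(-7 - 4\right) \left(-15\right) = 2 - -165 = 2 + 165 = 167$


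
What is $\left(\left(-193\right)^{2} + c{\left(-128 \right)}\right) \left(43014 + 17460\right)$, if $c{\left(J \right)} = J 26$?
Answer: $2051338554$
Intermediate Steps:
$c{\left(J \right)} = 26 J$
$\left(\left(-193\right)^{2} + c{\left(-128 \right)}\right) \left(43014 + 17460\right) = \left(\left(-193\right)^{2} + 26 \left(-128\right)\right) \left(43014 + 17460\right) = \left(37249 - 3328\right) 60474 = 33921 \cdot 60474 = 2051338554$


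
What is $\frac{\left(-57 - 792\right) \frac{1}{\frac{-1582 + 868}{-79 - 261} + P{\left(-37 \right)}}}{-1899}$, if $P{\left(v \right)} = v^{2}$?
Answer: $\frac{2830}{8679063} \approx 0.00032607$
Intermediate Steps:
$\frac{\left(-57 - 792\right) \frac{1}{\frac{-1582 + 868}{-79 - 261} + P{\left(-37 \right)}}}{-1899} = \frac{\left(-57 - 792\right) \frac{1}{\frac{-1582 + 868}{-79 - 261} + \left(-37\right)^{2}}}{-1899} = - \frac{849}{- \frac{714}{-340} + 1369} \left(- \frac{1}{1899}\right) = - \frac{849}{\left(-714\right) \left(- \frac{1}{340}\right) + 1369} \left(- \frac{1}{1899}\right) = - \frac{849}{\frac{21}{10} + 1369} \left(- \frac{1}{1899}\right) = - \frac{849}{\frac{13711}{10}} \left(- \frac{1}{1899}\right) = \left(-849\right) \frac{10}{13711} \left(- \frac{1}{1899}\right) = \left(- \frac{8490}{13711}\right) \left(- \frac{1}{1899}\right) = \frac{2830}{8679063}$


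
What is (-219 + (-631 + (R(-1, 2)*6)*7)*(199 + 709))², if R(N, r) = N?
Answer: 373691357809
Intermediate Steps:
(-219 + (-631 + (R(-1, 2)*6)*7)*(199 + 709))² = (-219 + (-631 - 1*6*7)*(199 + 709))² = (-219 + (-631 - 6*7)*908)² = (-219 + (-631 - 42)*908)² = (-219 - 673*908)² = (-219 - 611084)² = (-611303)² = 373691357809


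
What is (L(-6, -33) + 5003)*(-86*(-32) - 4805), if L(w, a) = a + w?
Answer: -10191092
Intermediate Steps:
(L(-6, -33) + 5003)*(-86*(-32) - 4805) = ((-33 - 6) + 5003)*(-86*(-32) - 4805) = (-39 + 5003)*(2752 - 4805) = 4964*(-2053) = -10191092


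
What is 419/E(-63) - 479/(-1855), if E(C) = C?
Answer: -106724/16695 ≈ -6.3926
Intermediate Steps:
419/E(-63) - 479/(-1855) = 419/(-63) - 479/(-1855) = 419*(-1/63) - 479*(-1/1855) = -419/63 + 479/1855 = -106724/16695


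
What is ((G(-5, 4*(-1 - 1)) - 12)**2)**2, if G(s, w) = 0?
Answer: 20736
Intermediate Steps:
((G(-5, 4*(-1 - 1)) - 12)**2)**2 = ((0 - 12)**2)**2 = ((-12)**2)**2 = 144**2 = 20736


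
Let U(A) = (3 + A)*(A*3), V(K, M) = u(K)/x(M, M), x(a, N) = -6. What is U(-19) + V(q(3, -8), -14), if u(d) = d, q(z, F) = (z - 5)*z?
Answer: 913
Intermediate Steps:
q(z, F) = z*(-5 + z) (q(z, F) = (-5 + z)*z = z*(-5 + z))
V(K, M) = -K/6 (V(K, M) = K/(-6) = K*(-⅙) = -K/6)
U(A) = 3*A*(3 + A) (U(A) = (3 + A)*(3*A) = 3*A*(3 + A))
U(-19) + V(q(3, -8), -14) = 3*(-19)*(3 - 19) - (-5 + 3)/2 = 3*(-19)*(-16) - (-2)/2 = 912 - ⅙*(-6) = 912 + 1 = 913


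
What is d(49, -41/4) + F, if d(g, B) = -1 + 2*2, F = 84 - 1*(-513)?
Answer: 600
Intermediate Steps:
F = 597 (F = 84 + 513 = 597)
d(g, B) = 3 (d(g, B) = -1 + 4 = 3)
d(49, -41/4) + F = 3 + 597 = 600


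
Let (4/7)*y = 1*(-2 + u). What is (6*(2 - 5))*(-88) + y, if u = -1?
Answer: 6315/4 ≈ 1578.8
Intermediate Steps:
y = -21/4 (y = 7*(1*(-2 - 1))/4 = 7*(1*(-3))/4 = (7/4)*(-3) = -21/4 ≈ -5.2500)
(6*(2 - 5))*(-88) + y = (6*(2 - 5))*(-88) - 21/4 = (6*(-3))*(-88) - 21/4 = -18*(-88) - 21/4 = 1584 - 21/4 = 6315/4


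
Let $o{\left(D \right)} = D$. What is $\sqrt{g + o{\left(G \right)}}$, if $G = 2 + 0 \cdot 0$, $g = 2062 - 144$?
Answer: $8 \sqrt{30} \approx 43.818$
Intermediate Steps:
$g = 1918$ ($g = 2062 - 144 = 1918$)
$G = 2$ ($G = 2 + 0 = 2$)
$\sqrt{g + o{\left(G \right)}} = \sqrt{1918 + 2} = \sqrt{1920} = 8 \sqrt{30}$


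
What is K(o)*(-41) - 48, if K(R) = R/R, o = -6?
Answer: -89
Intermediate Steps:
K(R) = 1
K(o)*(-41) - 48 = 1*(-41) - 48 = -41 - 48 = -89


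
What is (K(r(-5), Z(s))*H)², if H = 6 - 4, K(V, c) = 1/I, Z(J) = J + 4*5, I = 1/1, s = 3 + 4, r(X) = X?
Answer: 4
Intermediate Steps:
s = 7
I = 1
Z(J) = 20 + J (Z(J) = J + 20 = 20 + J)
K(V, c) = 1 (K(V, c) = 1/1 = 1)
H = 2
(K(r(-5), Z(s))*H)² = (1*2)² = 2² = 4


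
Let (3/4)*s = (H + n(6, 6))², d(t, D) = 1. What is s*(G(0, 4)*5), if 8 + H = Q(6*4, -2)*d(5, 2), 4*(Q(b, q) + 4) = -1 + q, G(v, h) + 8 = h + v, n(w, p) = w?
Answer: -1215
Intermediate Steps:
G(v, h) = -8 + h + v (G(v, h) = -8 + (h + v) = -8 + h + v)
Q(b, q) = -17/4 + q/4 (Q(b, q) = -4 + (-1 + q)/4 = -4 + (-¼ + q/4) = -17/4 + q/4)
H = -51/4 (H = -8 + (-17/4 + (¼)*(-2))*1 = -8 + (-17/4 - ½)*1 = -8 - 19/4*1 = -8 - 19/4 = -51/4 ≈ -12.750)
s = 243/4 (s = 4*(-51/4 + 6)²/3 = 4*(-27/4)²/3 = (4/3)*(729/16) = 243/4 ≈ 60.750)
s*(G(0, 4)*5) = 243*((-8 + 4 + 0)*5)/4 = 243*(-4*5)/4 = (243/4)*(-20) = -1215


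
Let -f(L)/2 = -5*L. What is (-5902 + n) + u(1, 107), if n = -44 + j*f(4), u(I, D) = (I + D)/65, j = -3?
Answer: -394182/65 ≈ -6064.3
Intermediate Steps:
f(L) = 10*L (f(L) = -(-10)*L = 10*L)
u(I, D) = D/65 + I/65 (u(I, D) = (D + I)*(1/65) = D/65 + I/65)
n = -164 (n = -44 - 30*4 = -44 - 3*40 = -44 - 120 = -164)
(-5902 + n) + u(1, 107) = (-5902 - 164) + ((1/65)*107 + (1/65)*1) = -6066 + (107/65 + 1/65) = -6066 + 108/65 = -394182/65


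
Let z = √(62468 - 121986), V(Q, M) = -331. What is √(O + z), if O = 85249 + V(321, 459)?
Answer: √(84918 + I*√59518) ≈ 291.41 + 0.419*I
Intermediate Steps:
z = I*√59518 (z = √(-59518) = I*√59518 ≈ 243.96*I)
O = 84918 (O = 85249 - 331 = 84918)
√(O + z) = √(84918 + I*√59518)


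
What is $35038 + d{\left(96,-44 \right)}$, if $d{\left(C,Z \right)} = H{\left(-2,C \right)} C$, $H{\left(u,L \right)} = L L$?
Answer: $919774$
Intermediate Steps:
$H{\left(u,L \right)} = L^{2}$
$d{\left(C,Z \right)} = C^{3}$ ($d{\left(C,Z \right)} = C^{2} C = C^{3}$)
$35038 + d{\left(96,-44 \right)} = 35038 + 96^{3} = 35038 + 884736 = 919774$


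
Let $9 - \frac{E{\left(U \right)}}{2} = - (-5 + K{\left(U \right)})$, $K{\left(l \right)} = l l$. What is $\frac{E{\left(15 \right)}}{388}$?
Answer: $\frac{229}{194} \approx 1.1804$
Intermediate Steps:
$K{\left(l \right)} = l^{2}$
$E{\left(U \right)} = 8 + 2 U^{2}$ ($E{\left(U \right)} = 18 - 2 \left(- (-5 + U^{2})\right) = 18 - 2 \left(5 - U^{2}\right) = 18 + \left(-10 + 2 U^{2}\right) = 8 + 2 U^{2}$)
$\frac{E{\left(15 \right)}}{388} = \frac{8 + 2 \cdot 15^{2}}{388} = \left(8 + 2 \cdot 225\right) \frac{1}{388} = \left(8 + 450\right) \frac{1}{388} = 458 \cdot \frac{1}{388} = \frac{229}{194}$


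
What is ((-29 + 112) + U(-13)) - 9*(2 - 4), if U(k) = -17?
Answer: 84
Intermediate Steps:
((-29 + 112) + U(-13)) - 9*(2 - 4) = ((-29 + 112) - 17) - 9*(2 - 4) = (83 - 17) - 9*(-2) = 66 + 18 = 84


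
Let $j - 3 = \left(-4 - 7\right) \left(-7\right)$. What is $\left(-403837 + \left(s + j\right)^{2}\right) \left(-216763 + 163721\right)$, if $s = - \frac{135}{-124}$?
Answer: $\frac{161998083393927}{7688} \approx 2.1072 \cdot 10^{10}$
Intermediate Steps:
$j = 80$ ($j = 3 + \left(-4 - 7\right) \left(-7\right) = 3 - -77 = 3 + 77 = 80$)
$s = \frac{135}{124}$ ($s = \left(-135\right) \left(- \frac{1}{124}\right) = \frac{135}{124} \approx 1.0887$)
$\left(-403837 + \left(s + j\right)^{2}\right) \left(-216763 + 163721\right) = \left(-403837 + \left(\frac{135}{124} + 80\right)^{2}\right) \left(-216763 + 163721\right) = \left(-403837 + \left(\frac{10055}{124}\right)^{2}\right) \left(-53042\right) = \left(-403837 + \frac{101103025}{15376}\right) \left(-53042\right) = \left(- \frac{6108294687}{15376}\right) \left(-53042\right) = \frac{161998083393927}{7688}$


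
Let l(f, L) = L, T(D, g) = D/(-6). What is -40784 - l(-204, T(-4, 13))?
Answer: -122354/3 ≈ -40785.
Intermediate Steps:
T(D, g) = -D/6 (T(D, g) = D*(-⅙) = -D/6)
-40784 - l(-204, T(-4, 13)) = -40784 - (-1)*(-4)/6 = -40784 - 1*⅔ = -40784 - ⅔ = -122354/3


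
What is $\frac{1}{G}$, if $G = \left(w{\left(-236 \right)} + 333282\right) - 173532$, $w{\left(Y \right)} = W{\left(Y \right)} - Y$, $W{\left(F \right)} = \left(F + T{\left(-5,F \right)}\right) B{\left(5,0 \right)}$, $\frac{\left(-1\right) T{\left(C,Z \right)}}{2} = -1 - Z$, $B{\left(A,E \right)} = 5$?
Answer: $\frac{1}{156456} \approx 6.3916 \cdot 10^{-6}$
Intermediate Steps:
$T{\left(C,Z \right)} = 2 + 2 Z$ ($T{\left(C,Z \right)} = - 2 \left(-1 - Z\right) = 2 + 2 Z$)
$W{\left(F \right)} = 10 + 15 F$ ($W{\left(F \right)} = \left(F + \left(2 + 2 F\right)\right) 5 = \left(2 + 3 F\right) 5 = 10 + 15 F$)
$w{\left(Y \right)} = 10 + 14 Y$ ($w{\left(Y \right)} = \left(10 + 15 Y\right) - Y = 10 + 14 Y$)
$G = 156456$ ($G = \left(\left(10 + 14 \left(-236\right)\right) + 333282\right) - 173532 = \left(\left(10 - 3304\right) + 333282\right) - 173532 = \left(-3294 + 333282\right) - 173532 = 329988 - 173532 = 156456$)
$\frac{1}{G} = \frac{1}{156456}$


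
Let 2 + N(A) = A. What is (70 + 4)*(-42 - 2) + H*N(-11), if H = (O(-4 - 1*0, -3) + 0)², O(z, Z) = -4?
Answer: -3464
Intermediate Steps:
H = 16 (H = (-4 + 0)² = (-4)² = 16)
N(A) = -2 + A
(70 + 4)*(-42 - 2) + H*N(-11) = (70 + 4)*(-42 - 2) + 16*(-2 - 11) = 74*(-44) + 16*(-13) = -3256 - 208 = -3464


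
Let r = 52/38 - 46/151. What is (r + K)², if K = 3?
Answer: 135932281/8231161 ≈ 16.514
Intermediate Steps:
r = 3052/2869 (r = 52*(1/38) - 46*1/151 = 26/19 - 46/151 = 3052/2869 ≈ 1.0638)
(r + K)² = (3052/2869 + 3)² = (11659/2869)² = 135932281/8231161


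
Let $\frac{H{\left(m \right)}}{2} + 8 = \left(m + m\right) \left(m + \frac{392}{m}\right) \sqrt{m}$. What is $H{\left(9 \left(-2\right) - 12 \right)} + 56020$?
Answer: $56004 + 5168 i \sqrt{30} \approx 56004.0 + 28306.0 i$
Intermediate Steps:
$H{\left(m \right)} = -16 + 4 m^{\frac{3}{2}} \left(m + \frac{392}{m}\right)$ ($H{\left(m \right)} = -16 + 2 \left(m + m\right) \left(m + \frac{392}{m}\right) \sqrt{m} = -16 + 2 \cdot 2 m \left(m + \frac{392}{m}\right) \sqrt{m} = -16 + 2 \cdot 2 m^{\frac{3}{2}} \left(m + \frac{392}{m}\right) = -16 + 4 m^{\frac{3}{2}} \left(m + \frac{392}{m}\right)$)
$H{\left(9 \left(-2\right) - 12 \right)} + 56020 = \left(-16 + 4 \left(9 \left(-2\right) - 12\right)^{\frac{5}{2}} + 1568 \sqrt{9 \left(-2\right) - 12}\right) + 56020 = \left(-16 + 4 \left(-18 - 12\right)^{\frac{5}{2}} + 1568 \sqrt{-18 - 12}\right) + 56020 = \left(-16 + 4 \left(-30\right)^{\frac{5}{2}} + 1568 \sqrt{-30}\right) + 56020 = \left(-16 + 4 \cdot 900 i \sqrt{30} + 1568 i \sqrt{30}\right) + 56020 = \left(-16 + 3600 i \sqrt{30} + 1568 i \sqrt{30}\right) + 56020 = \left(-16 + 5168 i \sqrt{30}\right) + 56020 = 56004 + 5168 i \sqrt{30}$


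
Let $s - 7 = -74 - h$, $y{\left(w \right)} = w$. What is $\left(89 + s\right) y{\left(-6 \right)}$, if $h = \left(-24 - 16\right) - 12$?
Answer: $-444$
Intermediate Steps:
$h = -52$ ($h = -40 - 12 = -52$)
$s = -15$ ($s = 7 - 22 = -15$)
$\left(89 + s\right) y{\left(-6 \right)} = \left(89 - 15\right) \left(-6\right) = 74 \left(-6\right) = -444$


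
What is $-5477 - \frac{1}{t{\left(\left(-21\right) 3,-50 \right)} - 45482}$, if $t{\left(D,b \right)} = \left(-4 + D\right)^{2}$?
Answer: $- \frac{224518660}{40993} \approx -5477.0$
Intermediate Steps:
$-5477 - \frac{1}{t{\left(\left(-21\right) 3,-50 \right)} - 45482} = -5477 - \frac{1}{\left(-4 - 63\right)^{2} - 45482} = -5477 - \frac{1}{\left(-67\right)^{2} - 45482} = -5477 - \frac{1}{4489 - 45482} = -5477 - \frac{1}{-40993} = -5477 - - \frac{1}{40993} = -5477 + \frac{1}{40993} = - \frac{224518660}{40993}$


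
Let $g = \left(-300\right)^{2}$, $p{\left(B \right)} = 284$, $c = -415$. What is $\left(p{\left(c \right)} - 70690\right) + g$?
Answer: $19594$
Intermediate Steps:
$g = 90000$
$\left(p{\left(c \right)} - 70690\right) + g = \left(284 - 70690\right) + 90000 = -70406 + 90000 = 19594$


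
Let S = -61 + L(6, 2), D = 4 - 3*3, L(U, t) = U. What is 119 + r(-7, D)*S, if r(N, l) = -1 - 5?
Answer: 449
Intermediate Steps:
D = -5 (D = 4 - 9 = -5)
r(N, l) = -6
S = -55 (S = -61 + 6 = -55)
119 + r(-7, D)*S = 119 - 6*(-55) = 119 + 330 = 449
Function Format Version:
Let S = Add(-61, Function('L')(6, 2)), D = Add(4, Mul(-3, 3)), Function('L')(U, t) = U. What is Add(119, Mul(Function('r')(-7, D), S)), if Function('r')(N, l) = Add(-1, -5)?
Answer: 449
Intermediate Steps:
D = -5 (D = Add(4, -9) = -5)
Function('r')(N, l) = -6
S = -55 (S = Add(-61, 6) = -55)
Add(119, Mul(Function('r')(-7, D), S)) = Add(119, Mul(-6, -55)) = Add(119, 330) = 449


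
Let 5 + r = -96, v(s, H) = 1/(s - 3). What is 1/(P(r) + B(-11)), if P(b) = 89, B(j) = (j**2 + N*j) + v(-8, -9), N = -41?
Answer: 11/7270 ≈ 0.0015131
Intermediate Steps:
v(s, H) = 1/(-3 + s)
B(j) = -1/11 + j**2 - 41*j (B(j) = (j**2 - 41*j) + 1/(-3 - 8) = (j**2 - 41*j) + 1/(-11) = (j**2 - 41*j) - 1/11 = -1/11 + j**2 - 41*j)
r = -101 (r = -5 - 96 = -101)
1/(P(r) + B(-11)) = 1/(89 + (-1/11 + (-11)**2 - 41*(-11))) = 1/(89 + (-1/11 + 121 + 451)) = 1/(89 + 6291/11) = 1/(7270/11) = 11/7270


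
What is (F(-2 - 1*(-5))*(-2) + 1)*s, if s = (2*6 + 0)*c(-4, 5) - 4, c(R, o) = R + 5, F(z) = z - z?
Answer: 8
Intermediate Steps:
F(z) = 0
c(R, o) = 5 + R
s = 8 (s = (2*6 + 0)*(5 - 4) - 4 = (12 + 0)*1 - 4 = 12*1 - 4 = 12 - 4 = 8)
(F(-2 - 1*(-5))*(-2) + 1)*s = (0*(-2) + 1)*8 = (0 + 1)*8 = 1*8 = 8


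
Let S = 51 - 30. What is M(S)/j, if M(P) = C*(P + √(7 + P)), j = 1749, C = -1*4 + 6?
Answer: 14/583 + 4*√7/1749 ≈ 0.030065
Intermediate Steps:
C = 2 (C = -4 + 6 = 2)
S = 21
M(P) = 2*P + 2*√(7 + P) (M(P) = 2*(P + √(7 + P)) = 2*P + 2*√(7 + P))
M(S)/j = (2*21 + 2*√(7 + 21))/1749 = (42 + 2*√28)*(1/1749) = (42 + 2*(2*√7))*(1/1749) = (42 + 4*√7)*(1/1749) = 14/583 + 4*√7/1749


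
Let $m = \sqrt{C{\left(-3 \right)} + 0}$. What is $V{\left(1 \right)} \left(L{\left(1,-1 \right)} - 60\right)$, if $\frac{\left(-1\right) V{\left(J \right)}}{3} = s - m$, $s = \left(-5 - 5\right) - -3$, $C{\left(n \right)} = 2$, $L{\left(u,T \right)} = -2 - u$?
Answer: $-1323 - 189 \sqrt{2} \approx -1590.3$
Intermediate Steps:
$m = \sqrt{2}$ ($m = \sqrt{2 + 0} = \sqrt{2} \approx 1.4142$)
$s = -7$ ($s = -10 + 3 = -7$)
$V{\left(J \right)} = 21 + 3 \sqrt{2}$ ($V{\left(J \right)} = - 3 \left(-7 - \sqrt{2}\right) = 21 + 3 \sqrt{2}$)
$V{\left(1 \right)} \left(L{\left(1,-1 \right)} - 60\right) = \left(21 + 3 \sqrt{2}\right) \left(\left(-2 - 1\right) - 60\right) = \left(21 + 3 \sqrt{2}\right) \left(-3 - 60\right) = \left(21 + 3 \sqrt{2}\right) \left(-63\right) = -1323 - 189 \sqrt{2}$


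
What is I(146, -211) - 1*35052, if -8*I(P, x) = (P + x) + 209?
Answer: -35070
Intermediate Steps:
I(P, x) = -209/8 - P/8 - x/8 (I(P, x) = -((P + x) + 209)/8 = -(209 + P + x)/8 = -209/8 - P/8 - x/8)
I(146, -211) - 1*35052 = (-209/8 - ⅛*146 - ⅛*(-211)) - 1*35052 = (-209/8 - 73/4 + 211/8) - 35052 = -18 - 35052 = -35070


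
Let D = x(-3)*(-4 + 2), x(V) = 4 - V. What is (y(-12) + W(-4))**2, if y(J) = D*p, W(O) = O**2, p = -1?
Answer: 900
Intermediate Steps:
D = -14 (D = (4 - 1*(-3))*(-4 + 2) = (4 + 3)*(-2) = 7*(-2) = -14)
y(J) = 14 (y(J) = -14*(-1) = 14)
(y(-12) + W(-4))**2 = (14 + (-4)**2)**2 = (14 + 16)**2 = 30**2 = 900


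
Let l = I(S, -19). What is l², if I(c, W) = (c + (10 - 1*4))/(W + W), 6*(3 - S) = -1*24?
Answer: 169/1444 ≈ 0.11704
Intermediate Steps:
S = 7 (S = 3 - (-1)*24/6 = 3 - ⅙*(-24) = 3 + 4 = 7)
I(c, W) = (6 + c)/(2*W) (I(c, W) = (c + (10 - 4))/((2*W)) = (c + 6)*(1/(2*W)) = (6 + c)*(1/(2*W)) = (6 + c)/(2*W))
l = -13/38 (l = (½)*(6 + 7)/(-19) = (½)*(-1/19)*13 = -13/38 ≈ -0.34211)
l² = (-13/38)² = 169/1444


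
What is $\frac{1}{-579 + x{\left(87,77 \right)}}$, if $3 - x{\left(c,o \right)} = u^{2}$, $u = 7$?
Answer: $- \frac{1}{625} \approx -0.0016$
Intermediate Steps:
$x{\left(c,o \right)} = -46$ ($x{\left(c,o \right)} = 3 - 7^{2} = 3 - 49 = -46$)
$\frac{1}{-579 + x{\left(87,77 \right)}} = \frac{1}{-579 - 46} = \frac{1}{-625} = - \frac{1}{625}$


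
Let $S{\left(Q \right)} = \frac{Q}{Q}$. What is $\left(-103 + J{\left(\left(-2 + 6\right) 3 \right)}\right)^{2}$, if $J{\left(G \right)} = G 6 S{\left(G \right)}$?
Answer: $961$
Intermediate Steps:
$S{\left(Q \right)} = 1$
$J{\left(G \right)} = 6 G$ ($J{\left(G \right)} = G 6 \cdot 1 = 6 G 1 = 6 G$)
$\left(-103 + J{\left(\left(-2 + 6\right) 3 \right)}\right)^{2} = \left(-103 + 6 \left(-2 + 6\right) 3\right)^{2} = \left(-103 + 6 \cdot 4 \cdot 3\right)^{2} = \left(-103 + 6 \cdot 12\right)^{2} = \left(-103 + 72\right)^{2} = \left(-31\right)^{2} = 961$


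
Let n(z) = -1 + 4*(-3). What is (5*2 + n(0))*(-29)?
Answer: 87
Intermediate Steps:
n(z) = -13 (n(z) = -1 - 12 = -13)
(5*2 + n(0))*(-29) = (5*2 - 13)*(-29) = (10 - 13)*(-29) = -3*(-29) = 87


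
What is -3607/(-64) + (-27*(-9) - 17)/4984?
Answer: 2248969/39872 ≈ 56.405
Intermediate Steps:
-3607/(-64) + (-27*(-9) - 17)/4984 = -3607*(-1/64) + (243 - 17)*(1/4984) = 3607/64 + 226*(1/4984) = 3607/64 + 113/2492 = 2248969/39872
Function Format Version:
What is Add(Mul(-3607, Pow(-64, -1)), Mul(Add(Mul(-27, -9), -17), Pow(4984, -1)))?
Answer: Rational(2248969, 39872) ≈ 56.405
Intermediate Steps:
Add(Mul(-3607, Pow(-64, -1)), Mul(Add(Mul(-27, -9), -17), Pow(4984, -1))) = Add(Mul(-3607, Rational(-1, 64)), Mul(Add(243, -17), Rational(1, 4984))) = Add(Rational(3607, 64), Mul(226, Rational(1, 4984))) = Add(Rational(3607, 64), Rational(113, 2492)) = Rational(2248969, 39872)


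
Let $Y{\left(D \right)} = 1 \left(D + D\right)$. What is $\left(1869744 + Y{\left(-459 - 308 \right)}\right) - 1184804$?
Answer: $683406$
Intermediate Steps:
$Y{\left(D \right)} = 2 D$ ($Y{\left(D \right)} = 1 \cdot 2 D = 2 D$)
$\left(1869744 + Y{\left(-459 - 308 \right)}\right) - 1184804 = \left(1869744 + 2 \left(-459 - 308\right)\right) - 1184804 = \left(1869744 + 2 \left(-767\right)\right) - 1184804 = \left(1869744 - 1534\right) - 1184804 = 1868210 - 1184804 = 683406$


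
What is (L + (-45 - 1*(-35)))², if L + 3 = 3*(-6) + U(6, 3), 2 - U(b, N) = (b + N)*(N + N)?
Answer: 6889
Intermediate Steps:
U(b, N) = 2 - 2*N*(N + b) (U(b, N) = 2 - (b + N)*(N + N) = 2 - (N + b)*2*N = 2 - 2*N*(N + b))
L = -73 (L = -3 + (3*(-6) + (2 - 2*3² - 2*3*6)) = -3 + (-18 + (2 - 2*9 - 36)) = -3 + (-18 + (2 - 18 - 36)) = -3 + (-18 - 52) = -3 - 70 = -73)
(L + (-45 - 1*(-35)))² = (-73 + (-45 - 1*(-35)))² = (-73 + (-45 + 35))² = (-73 - 10)² = (-83)² = 6889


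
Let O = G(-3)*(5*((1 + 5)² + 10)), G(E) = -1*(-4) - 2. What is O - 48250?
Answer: -47790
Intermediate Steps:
G(E) = 2 (G(E) = 4 - 2 = 2)
O = 460 (O = 2*(5*((1 + 5)² + 10)) = 2*(5*(6² + 10)) = 2*(5*(36 + 10)) = 2*(5*46) = 2*230 = 460)
O - 48250 = 460 - 48250 = -47790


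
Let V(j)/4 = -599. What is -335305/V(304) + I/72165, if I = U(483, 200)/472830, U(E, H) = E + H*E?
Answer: 635622369601701/4541987642900 ≈ 139.94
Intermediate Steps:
U(E, H) = E + E*H
V(j) = -2396 (V(j) = 4*(-599) = -2396)
I = 32361/157610 (I = (483*(1 + 200))/472830 = (483*201)*(1/472830) = 97083*(1/472830) = 32361/157610 ≈ 0.20532)
-335305/V(304) + I/72165 = -335305/(-2396) + (32361/157610)/72165 = -335305*(-1/2396) + (32361/157610)*(1/72165) = 335305/2396 + 10787/3791308550 = 635622369601701/4541987642900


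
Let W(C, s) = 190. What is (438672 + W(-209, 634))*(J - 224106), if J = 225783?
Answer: 735971574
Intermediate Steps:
(438672 + W(-209, 634))*(J - 224106) = (438672 + 190)*(225783 - 224106) = 438862*1677 = 735971574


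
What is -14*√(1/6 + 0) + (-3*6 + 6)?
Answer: -12 - 7*√6/3 ≈ -17.715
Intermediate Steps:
-14*√(1/6 + 0) + (-3*6 + 6) = -14*√(⅙ + 0) + (-18 + 6) = -7*√6/3 - 12 = -12 - 7*√6/3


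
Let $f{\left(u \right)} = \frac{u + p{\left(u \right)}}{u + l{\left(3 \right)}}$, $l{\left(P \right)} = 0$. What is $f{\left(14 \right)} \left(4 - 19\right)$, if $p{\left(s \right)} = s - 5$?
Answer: $- \frac{345}{14} \approx -24.643$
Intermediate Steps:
$p{\left(s \right)} = -5 + s$
$f{\left(u \right)} = \frac{-5 + 2 u}{u}$ ($f{\left(u \right)} = \frac{u + \left(-5 + u\right)}{u + 0} = \frac{-5 + 2 u}{u}$)
$f{\left(14 \right)} \left(4 - 19\right) = \left(2 - \frac{5}{14}\right) \left(4 - 19\right) = \left(2 - \frac{5}{14}\right) \left(-15\right) = \frac{23}{14} \left(-15\right) = - \frac{345}{14}$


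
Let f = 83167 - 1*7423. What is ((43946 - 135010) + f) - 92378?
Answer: -107698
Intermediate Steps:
f = 75744 (f = 83167 - 7423 = 75744)
((43946 - 135010) + f) - 92378 = ((43946 - 135010) + 75744) - 92378 = (-91064 + 75744) - 92378 = -15320 - 92378 = -107698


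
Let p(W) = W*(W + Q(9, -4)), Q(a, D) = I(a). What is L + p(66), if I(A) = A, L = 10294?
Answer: 15244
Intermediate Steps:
Q(a, D) = a
p(W) = W*(9 + W) (p(W) = W*(W + 9) = W*(9 + W))
L + p(66) = 10294 + 66*(9 + 66) = 10294 + 66*75 = 10294 + 4950 = 15244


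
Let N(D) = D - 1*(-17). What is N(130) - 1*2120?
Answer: -1973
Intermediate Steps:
N(D) = 17 + D (N(D) = D + 17 = 17 + D)
N(130) - 1*2120 = (17 + 130) - 1*2120 = 147 - 2120 = -1973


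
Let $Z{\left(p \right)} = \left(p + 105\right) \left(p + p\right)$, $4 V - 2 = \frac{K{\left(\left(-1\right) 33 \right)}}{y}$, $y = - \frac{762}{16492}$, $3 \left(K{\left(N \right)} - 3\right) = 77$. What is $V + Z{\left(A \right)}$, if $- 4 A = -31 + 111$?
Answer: $- \frac{8125835}{2286} \approx -3554.6$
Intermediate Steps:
$K{\left(N \right)} = \frac{86}{3}$ ($K{\left(N \right)} = 3 + \frac{1}{3} \cdot 77 = 3 + \frac{77}{3} = \frac{86}{3}$)
$y = - \frac{381}{8246}$ ($y = \left(-762\right) \frac{1}{16492} = - \frac{381}{8246} \approx -0.046204$)
$V = - \frac{353435}{2286}$ ($V = \frac{1}{2} + \frac{\frac{86}{3} \frac{1}{- \frac{381}{8246}}}{4} = \frac{1}{2} + \frac{\frac{86}{3} \left(- \frac{8246}{381}\right)}{4} = \frac{1}{2} + \frac{1}{4} \left(- \frac{709156}{1143}\right) = \frac{1}{2} - \frac{177289}{1143} = - \frac{353435}{2286} \approx -154.61$)
$A = -20$ ($A = - \frac{-31 + 111}{4} = \left(- \frac{1}{4}\right) 80 = -20$)
$Z{\left(p \right)} = 2 p \left(105 + p\right)$ ($Z{\left(p \right)} = \left(105 + p\right) 2 p = 2 p \left(105 + p\right)$)
$V + Z{\left(A \right)} = - \frac{353435}{2286} + 2 \left(-20\right) \left(105 - 20\right) = - \frac{353435}{2286} + 2 \left(-20\right) 85 = - \frac{353435}{2286} - 3400 = - \frac{8125835}{2286}$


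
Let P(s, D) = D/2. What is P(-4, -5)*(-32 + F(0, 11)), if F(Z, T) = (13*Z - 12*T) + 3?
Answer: 805/2 ≈ 402.50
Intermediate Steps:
P(s, D) = D/2 (P(s, D) = D*(½) = D/2)
F(Z, T) = 3 - 12*T + 13*Z (F(Z, T) = (-12*T + 13*Z) + 3 = 3 - 12*T + 13*Z)
P(-4, -5)*(-32 + F(0, 11)) = ((½)*(-5))*(-32 + (3 - 12*11 + 13*0)) = -5*(-32 + (3 - 132 + 0))/2 = -5*(-32 - 129)/2 = -5/2*(-161) = 805/2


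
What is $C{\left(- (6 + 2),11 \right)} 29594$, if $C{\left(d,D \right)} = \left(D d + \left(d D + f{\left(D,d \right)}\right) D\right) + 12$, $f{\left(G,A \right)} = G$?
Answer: $-27315262$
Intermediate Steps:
$C{\left(d,D \right)} = 12 + D d + D \left(D + D d\right)$ ($C{\left(d,D \right)} = \left(D d + \left(d D + D\right) D\right) + 12 = \left(D d + \left(D d + D\right) D\right) + 12 = \left(D d + \left(D + D d\right) D\right) + 12 = \left(D d + D \left(D + D d\right)\right) + 12 = 12 + D d + D \left(D + D d\right)$)
$C{\left(- (6 + 2),11 \right)} 29594 = \left(12 + 11^{2} + 11 \left(- (6 + 2)\right) + - (6 + 2) 11^{2}\right) 29594 = \left(12 + 121 + 11 \left(\left(-1\right) 8\right) + \left(-1\right) 8 \cdot 121\right) 29594 = \left(12 + 121 + 11 \left(-8\right) - 968\right) 29594 = \left(12 + 121 - 88 - 968\right) 29594 = \left(-923\right) 29594 = -27315262$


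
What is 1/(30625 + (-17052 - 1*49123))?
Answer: -1/35550 ≈ -2.8129e-5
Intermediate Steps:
1/(30625 + (-17052 - 1*49123)) = 1/(30625 + (-17052 - 49123)) = 1/(30625 - 66175) = 1/(-35550) = -1/35550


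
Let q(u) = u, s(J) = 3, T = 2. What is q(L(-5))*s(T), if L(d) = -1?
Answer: -3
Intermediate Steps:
q(L(-5))*s(T) = -1*3 = -3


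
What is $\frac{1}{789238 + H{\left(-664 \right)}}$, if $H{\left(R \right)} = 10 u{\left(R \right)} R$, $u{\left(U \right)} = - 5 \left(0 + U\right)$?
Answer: $- \frac{1}{21255562} \approx -4.7047 \cdot 10^{-8}$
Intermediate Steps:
$u{\left(U \right)} = - 5 U$
$H{\left(R \right)} = - 50 R^{2}$ ($H{\left(R \right)} = 10 \left(- 5 R\right) R = - 50 R R = - 50 R^{2}$)
$\frac{1}{789238 + H{\left(-664 \right)}} = \frac{1}{789238 - 50 \left(-664\right)^{2}} = \frac{1}{789238 - 22044800} = \frac{1}{-21255562} = - \frac{1}{21255562}$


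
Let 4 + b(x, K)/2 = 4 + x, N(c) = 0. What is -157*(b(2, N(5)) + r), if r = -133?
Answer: 20253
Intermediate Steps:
b(x, K) = 2*x (b(x, K) = -8 + 2*(4 + x) = -8 + (8 + 2*x) = 2*x)
-157*(b(2, N(5)) + r) = -157*(2*2 - 133) = -157*(4 - 133) = -157*(-129) = 20253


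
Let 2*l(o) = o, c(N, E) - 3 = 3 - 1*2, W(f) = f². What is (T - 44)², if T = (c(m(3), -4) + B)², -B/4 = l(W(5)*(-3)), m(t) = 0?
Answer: 560363584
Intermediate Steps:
c(N, E) = 4 (c(N, E) = 3 + (3 - 1*2) = 3 + (3 - 2) = 3 + 1 = 4)
l(o) = o/2
B = 150 (B = -2*5²*(-3) = -2*25*(-3) = -2*(-75) = -4*(-75/2) = 150)
T = 23716 (T = (4 + 150)² = 154² = 23716)
(T - 44)² = (23716 - 44)² = 23672² = 560363584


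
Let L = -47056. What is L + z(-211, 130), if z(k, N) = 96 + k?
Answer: -47171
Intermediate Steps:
L + z(-211, 130) = -47056 + (96 - 211) = -47056 - 115 = -47171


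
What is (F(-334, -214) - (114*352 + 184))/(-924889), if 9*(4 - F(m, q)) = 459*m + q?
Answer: 209252/8324001 ≈ 0.025138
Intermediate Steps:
F(m, q) = 4 - 51*m - q/9 (F(m, q) = 4 - (459*m + q)/9 = 4 - (q + 459*m)/9 = 4 + (-51*m - q/9) = 4 - 51*m - q/9)
(F(-334, -214) - (114*352 + 184))/(-924889) = ((4 - 51*(-334) - ⅑*(-214)) - (114*352 + 184))/(-924889) = ((4 + 17034 + 214/9) - (40128 + 184))*(-1/924889) = (153556/9 - 1*40312)*(-1/924889) = (153556/9 - 40312)*(-1/924889) = -209252/9*(-1/924889) = 209252/8324001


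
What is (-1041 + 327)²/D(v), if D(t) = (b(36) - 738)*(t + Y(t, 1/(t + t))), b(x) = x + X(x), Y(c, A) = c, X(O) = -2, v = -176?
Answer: 127449/61952 ≈ 2.0572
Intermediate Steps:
b(x) = -2 + x (b(x) = x - 2 = -2 + x)
D(t) = -1408*t (D(t) = ((-2 + 36) - 738)*(t + t) = (34 - 738)*(2*t) = -1408*t)
(-1041 + 327)²/D(v) = (-1041 + 327)²/((-1408*(-176))) = (-714)²/247808 = 509796*(1/247808) = 127449/61952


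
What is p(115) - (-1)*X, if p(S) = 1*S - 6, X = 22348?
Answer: 22457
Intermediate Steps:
p(S) = -6 + S (p(S) = S - 6 = -6 + S)
p(115) - (-1)*X = (-6 + 115) - (-1)*22348 = 109 - 1*(-22348) = 109 + 22348 = 22457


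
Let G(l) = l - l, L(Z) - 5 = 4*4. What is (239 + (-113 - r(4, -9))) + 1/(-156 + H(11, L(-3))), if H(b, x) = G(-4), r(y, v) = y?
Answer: 19031/156 ≈ 121.99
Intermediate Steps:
L(Z) = 21 (L(Z) = 5 + 4*4 = 5 + 16 = 21)
G(l) = 0
H(b, x) = 0
(239 + (-113 - r(4, -9))) + 1/(-156 + H(11, L(-3))) = (239 + (-113 - 1*4)) + 1/(-156 + 0) = (239 + (-113 - 4)) + 1/(-156) = (239 - 117) - 1/156 = 122 - 1/156 = 19031/156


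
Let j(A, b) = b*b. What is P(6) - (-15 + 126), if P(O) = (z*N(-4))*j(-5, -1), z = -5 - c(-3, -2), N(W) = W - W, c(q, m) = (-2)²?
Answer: -111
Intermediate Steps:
c(q, m) = 4
N(W) = 0
j(A, b) = b²
z = -9 (z = -5 - 1*4 = -5 - 4 = -9)
P(O) = 0 (P(O) = -9*0*(-1)² = 0*1 = 0)
P(6) - (-15 + 126) = 0 - (-15 + 126) = 0 - 1*111 = 0 - 111 = -111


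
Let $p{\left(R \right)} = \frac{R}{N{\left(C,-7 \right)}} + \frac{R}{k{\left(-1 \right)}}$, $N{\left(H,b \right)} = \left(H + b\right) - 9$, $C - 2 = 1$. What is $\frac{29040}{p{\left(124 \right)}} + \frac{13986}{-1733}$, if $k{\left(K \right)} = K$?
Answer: $- \frac{84815232}{376061} \approx -225.54$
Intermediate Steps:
$C = 3$ ($C = 2 + 1 = 3$)
$N{\left(H,b \right)} = -9 + H + b$
$p{\left(R \right)} = - \frac{14 R}{13}$ ($p{\left(R \right)} = \frac{R}{-9 + 3 - 7} + \frac{R}{-1} = \frac{R}{-13} + R \left(-1\right) = R \left(- \frac{1}{13}\right) - R = - \frac{R}{13} - R = - \frac{14 R}{13}$)
$\frac{29040}{p{\left(124 \right)}} + \frac{13986}{-1733} = \frac{29040}{\left(- \frac{14}{13}\right) 124} + \frac{13986}{-1733} = \frac{29040}{- \frac{1736}{13}} + 13986 \left(- \frac{1}{1733}\right) = 29040 \left(- \frac{13}{1736}\right) - \frac{13986}{1733} = - \frac{47190}{217} - \frac{13986}{1733} = - \frac{84815232}{376061}$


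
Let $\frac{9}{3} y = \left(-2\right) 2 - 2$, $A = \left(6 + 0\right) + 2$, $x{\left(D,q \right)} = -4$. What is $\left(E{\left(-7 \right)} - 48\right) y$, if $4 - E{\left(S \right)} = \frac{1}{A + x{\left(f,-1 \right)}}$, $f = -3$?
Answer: $\frac{177}{2} \approx 88.5$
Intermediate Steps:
$A = 8$ ($A = 6 + 2 = 8$)
$E{\left(S \right)} = \frac{15}{4}$ ($E{\left(S \right)} = 4 - \frac{1}{8 - 4} = 4 - \frac{1}{4} = \frac{15}{4}$)
$y = -2$ ($y = \frac{\left(-2\right) 2 - 2}{3} = \frac{-4 - 2}{3} = \frac{1}{3} \left(-6\right) = -2$)
$\left(E{\left(-7 \right)} - 48\right) y = \left(\frac{15}{4} - 48\right) \left(-2\right) = \left(- \frac{177}{4}\right) \left(-2\right) = \frac{177}{2}$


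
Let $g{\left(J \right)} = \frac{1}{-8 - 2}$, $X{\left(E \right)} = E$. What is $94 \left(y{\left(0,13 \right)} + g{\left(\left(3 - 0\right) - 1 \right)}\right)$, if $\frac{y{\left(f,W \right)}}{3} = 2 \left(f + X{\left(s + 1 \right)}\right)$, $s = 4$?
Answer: $\frac{14053}{5} \approx 2810.6$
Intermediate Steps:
$y{\left(f,W \right)} = 30 + 6 f$ ($y{\left(f,W \right)} = 3 \cdot 2 \left(f + \left(4 + 1\right)\right) = 3 \cdot 2 \left(f + 5\right) = 3 \cdot 2 \left(5 + f\right) = 3 \left(10 + 2 f\right) = 30 + 6 f$)
$g{\left(J \right)} = - \frac{1}{10}$ ($g{\left(J \right)} = \frac{1}{-10} = - \frac{1}{10}$)
$94 \left(y{\left(0,13 \right)} + g{\left(\left(3 - 0\right) - 1 \right)}\right) = 94 \left(\left(30 + 6 \cdot 0\right) - \frac{1}{10}\right) = 94 \left(\left(30 + 0\right) - \frac{1}{10}\right) = 94 \left(30 - \frac{1}{10}\right) = 94 \cdot \frac{299}{10} = \frac{14053}{5}$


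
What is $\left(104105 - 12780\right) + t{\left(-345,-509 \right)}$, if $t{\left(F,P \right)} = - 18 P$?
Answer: $100487$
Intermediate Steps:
$\left(104105 - 12780\right) + t{\left(-345,-509 \right)} = \left(104105 - 12780\right) - -9162 = 91325 + 9162 = 100487$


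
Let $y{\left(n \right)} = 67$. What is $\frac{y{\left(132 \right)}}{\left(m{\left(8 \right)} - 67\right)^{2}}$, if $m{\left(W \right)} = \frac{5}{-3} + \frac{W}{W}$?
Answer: $\frac{603}{41209} \approx 0.014633$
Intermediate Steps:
$m{\left(W \right)} = - \frac{2}{3}$ ($m{\left(W \right)} = 5 \left(- \frac{1}{3}\right) + 1 = - \frac{5}{3} + 1 = - \frac{2}{3}$)
$\frac{y{\left(132 \right)}}{\left(m{\left(8 \right)} - 67\right)^{2}} = \frac{67}{\left(- \frac{2}{3} - 67\right)^{2}} = \frac{67}{\left(- \frac{203}{3}\right)^{2}} = \frac{67}{\frac{41209}{9}} = 67 \cdot \frac{9}{41209} = \frac{603}{41209}$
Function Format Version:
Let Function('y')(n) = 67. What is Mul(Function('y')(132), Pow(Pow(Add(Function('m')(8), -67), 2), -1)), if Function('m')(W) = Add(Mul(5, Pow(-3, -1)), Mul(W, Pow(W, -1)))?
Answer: Rational(603, 41209) ≈ 0.014633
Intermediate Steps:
Function('m')(W) = Rational(-2, 3) (Function('m')(W) = Add(Mul(5, Rational(-1, 3)), 1) = Add(Rational(-5, 3), 1) = Rational(-2, 3))
Mul(Function('y')(132), Pow(Pow(Add(Function('m')(8), -67), 2), -1)) = Mul(67, Pow(Pow(Add(Rational(-2, 3), -67), 2), -1)) = Mul(67, Pow(Pow(Rational(-203, 3), 2), -1)) = Mul(67, Pow(Rational(41209, 9), -1)) = Mul(67, Rational(9, 41209)) = Rational(603, 41209)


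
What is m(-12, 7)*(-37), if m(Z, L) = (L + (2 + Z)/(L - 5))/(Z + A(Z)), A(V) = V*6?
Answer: 37/42 ≈ 0.88095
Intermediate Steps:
A(V) = 6*V
m(Z, L) = (L + (2 + Z)/(-5 + L))/(7*Z) (m(Z, L) = (L + (2 + Z)/(L - 5))/(Z + 6*Z) = (L + (2 + Z)/(-5 + L))/((7*Z)) = (L + (2 + Z)/(-5 + L))*(1/(7*Z)) = (L + (2 + Z)/(-5 + L))/(7*Z))
m(-12, 7)*(-37) = ((⅐)*(2 - 12 + 7² - 5*7)/(-12*(-5 + 7)))*(-37) = ((⅐)*(-1/12)*(2 - 12 + 49 - 35)/2)*(-37) = ((⅐)*(-1/12)*(½)*4)*(-37) = -1/42*(-37) = 37/42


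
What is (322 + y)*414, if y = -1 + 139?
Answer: 190440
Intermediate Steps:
y = 138
(322 + y)*414 = (322 + 138)*414 = 460*414 = 190440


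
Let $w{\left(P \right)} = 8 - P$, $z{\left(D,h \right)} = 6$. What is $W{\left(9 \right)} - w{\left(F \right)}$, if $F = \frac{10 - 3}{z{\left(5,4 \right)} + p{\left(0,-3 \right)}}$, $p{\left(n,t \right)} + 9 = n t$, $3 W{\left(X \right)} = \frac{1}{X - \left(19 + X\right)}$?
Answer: $- \frac{590}{57} \approx -10.351$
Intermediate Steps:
$W{\left(X \right)} = - \frac{1}{57}$ ($W{\left(X \right)} = \frac{1}{3 \left(X - \left(19 + X\right)\right)} = \frac{1}{3 \left(-19\right)} = \frac{1}{3} \left(- \frac{1}{19}\right) = - \frac{1}{57}$)
$p{\left(n,t \right)} = -9 + n t$
$F = - \frac{7}{3}$ ($F = \frac{10 - 3}{6 + \left(-9 + 0 \left(-3\right)\right)} = \frac{7}{6 + \left(-9 + 0\right)} = \frac{7}{6 - 9} = \frac{7}{-3} = 7 \left(- \frac{1}{3}\right) = - \frac{7}{3} \approx -2.3333$)
$W{\left(9 \right)} - w{\left(F \right)} = - \frac{1}{57} - \left(8 - - \frac{7}{3}\right) = - \frac{1}{57} - \left(8 + \frac{7}{3}\right) = - \frac{1}{57} - \frac{31}{3} = - \frac{590}{57}$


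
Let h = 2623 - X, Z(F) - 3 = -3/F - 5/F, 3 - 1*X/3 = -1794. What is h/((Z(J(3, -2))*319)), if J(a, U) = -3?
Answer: -8304/5423 ≈ -1.5313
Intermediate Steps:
X = 5391 (X = 9 - 3*(-1794) = 9 + 5382 = 5391)
Z(F) = 3 - 8/F (Z(F) = 3 + (-3/F - 5/F) = 3 - 8/F)
h = -2768 (h = 2623 - 1*5391 = 2623 - 5391 = -2768)
h/((Z(J(3, -2))*319)) = -2768*1/(319*(3 - 8/(-3))) = -2768*1/(319*(3 - 8*(-⅓))) = -2768*1/(319*(3 + 8/3)) = -2768/((17/3)*319) = -2768/5423/3 = -2768*3/5423 = -8304/5423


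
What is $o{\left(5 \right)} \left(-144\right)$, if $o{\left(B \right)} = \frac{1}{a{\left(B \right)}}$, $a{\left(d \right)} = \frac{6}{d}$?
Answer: $-120$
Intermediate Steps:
$o{\left(B \right)} = \frac{B}{6}$ ($o{\left(B \right)} = \frac{1}{6 \frac{1}{B}} = \frac{B}{6}$)
$o{\left(5 \right)} \left(-144\right) = \frac{1}{6} \cdot 5 \left(-144\right) = \frac{5}{6} \left(-144\right) = -120$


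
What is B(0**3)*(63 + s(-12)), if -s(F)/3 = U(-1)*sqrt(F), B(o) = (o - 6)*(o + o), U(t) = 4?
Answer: 0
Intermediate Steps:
B(o) = 2*o*(-6 + o) (B(o) = (-6 + o)*(2*o) = 2*o*(-6 + o))
s(F) = -12*sqrt(F)
B(0**3)*(63 + s(-12)) = (2*0**3*(-6 + 0**3))*(63 - 24*I*sqrt(3)) = (2*0*(-6 + 0))*(63 - 24*I*sqrt(3)) = (2*0*(-6))*(63 - 24*I*sqrt(3)) = 0*(63 - 24*I*sqrt(3)) = 0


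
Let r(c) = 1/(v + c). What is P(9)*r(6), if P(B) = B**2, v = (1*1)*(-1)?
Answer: 81/5 ≈ 16.200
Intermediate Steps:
v = -1 (v = 1*(-1) = -1)
r(c) = 1/(-1 + c)
P(9)*r(6) = 9**2/(-1 + 6) = 81/5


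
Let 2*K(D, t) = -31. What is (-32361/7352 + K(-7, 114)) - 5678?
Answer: -41890973/7352 ≈ -5697.9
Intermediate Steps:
K(D, t) = -31/2 (K(D, t) = (½)*(-31) = -31/2)
(-32361/7352 + K(-7, 114)) - 5678 = (-32361/7352 - 31/2) - 5678 = -146317/7352 - 5678 = -41890973/7352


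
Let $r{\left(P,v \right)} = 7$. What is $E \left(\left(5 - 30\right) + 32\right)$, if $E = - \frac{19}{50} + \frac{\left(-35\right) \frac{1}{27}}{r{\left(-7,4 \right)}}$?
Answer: $- \frac{5341}{1350} \approx -3.9563$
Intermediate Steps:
$E = - \frac{763}{1350}$ ($E = - \frac{19}{50} + \frac{\left(-35\right) \frac{1}{27}}{7} = \left(-19\right) \frac{1}{50} + \left(-35\right) \frac{1}{27} \cdot \frac{1}{7} = - \frac{19}{50} - \frac{5}{27} = - \frac{763}{1350} \approx -0.56519$)
$E \left(\left(5 - 30\right) + 32\right) = - \frac{763 \left(\left(5 - 30\right) + 32\right)}{1350} = - \frac{763 \left(-25 + 32\right)}{1350} = \left(- \frac{763}{1350}\right) 7 = - \frac{5341}{1350}$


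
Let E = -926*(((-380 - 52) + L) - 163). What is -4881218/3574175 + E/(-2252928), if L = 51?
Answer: -199960967461/125818108350 ≈ -1.5893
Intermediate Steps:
E = 503744 (E = -926*(((-380 - 52) + 51) - 163) = -926*((-432 + 51) - 163) = -926*(-381 - 163) = -926*(-544) = 503744)
-4881218/3574175 + E/(-2252928) = -4881218/3574175 + 503744/(-2252928) = -4881218*1/3574175 + 503744*(-1/2252928) = -4881218/3574175 - 7871/35202 = -199960967461/125818108350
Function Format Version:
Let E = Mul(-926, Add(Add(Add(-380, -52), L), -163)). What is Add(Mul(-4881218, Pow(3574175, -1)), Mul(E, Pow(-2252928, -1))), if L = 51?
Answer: Rational(-199960967461, 125818108350) ≈ -1.5893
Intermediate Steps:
E = 503744 (E = Mul(-926, Add(Add(Add(-380, -52), 51), -163)) = Mul(-926, Add(Add(-432, 51), -163)) = Mul(-926, Add(-381, -163)) = Mul(-926, -544) = 503744)
Add(Mul(-4881218, Pow(3574175, -1)), Mul(E, Pow(-2252928, -1))) = Add(Mul(-4881218, Pow(3574175, -1)), Mul(503744, Pow(-2252928, -1))) = Add(Mul(-4881218, Rational(1, 3574175)), Mul(503744, Rational(-1, 2252928))) = Add(Rational(-4881218, 3574175), Rational(-7871, 35202)) = Rational(-199960967461, 125818108350)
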